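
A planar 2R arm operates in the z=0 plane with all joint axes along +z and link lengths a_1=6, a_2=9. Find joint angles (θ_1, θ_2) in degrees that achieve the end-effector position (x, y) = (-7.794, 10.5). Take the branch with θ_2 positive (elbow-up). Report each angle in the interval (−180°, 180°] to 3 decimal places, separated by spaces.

89.998 60.002

cos θ_2 = (170.9964−6²−9²)/(2·6·9) = 0.5000; θ_2 = 60.0022° (elbow-up)
β = atan2(10.5000,-7.7940) = 126.5860°; ψ = atan2(7.7944,10.4997) = 36.5882°
θ_1 = β − ψ = 89.9978°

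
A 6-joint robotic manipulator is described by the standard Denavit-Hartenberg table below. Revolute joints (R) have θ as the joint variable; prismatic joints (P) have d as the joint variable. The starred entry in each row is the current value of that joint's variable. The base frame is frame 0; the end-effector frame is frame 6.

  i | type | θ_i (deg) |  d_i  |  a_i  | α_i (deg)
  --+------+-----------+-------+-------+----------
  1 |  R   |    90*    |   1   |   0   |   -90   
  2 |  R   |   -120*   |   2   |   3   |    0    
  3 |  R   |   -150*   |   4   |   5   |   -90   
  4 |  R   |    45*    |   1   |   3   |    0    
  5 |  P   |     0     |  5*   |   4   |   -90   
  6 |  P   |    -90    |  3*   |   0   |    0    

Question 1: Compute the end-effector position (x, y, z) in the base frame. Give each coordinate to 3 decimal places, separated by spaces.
after link 1: o_1 = (0.0000, 0.0000, 1.0000)
after link 2: o_2 = (-2.0000, -1.5000, 3.5981)
after link 3: o_3 = (-6.0000, -1.5000, -1.4019)
after link 4: o_4 = (-3.8787, -2.5000, -3.5232)
after link 5: o_5 = (-1.0503, -7.5000, -6.3517)
after link 6: o_6 = (1.0711, -7.5000, -4.2304)

1.071 -7.500 -4.230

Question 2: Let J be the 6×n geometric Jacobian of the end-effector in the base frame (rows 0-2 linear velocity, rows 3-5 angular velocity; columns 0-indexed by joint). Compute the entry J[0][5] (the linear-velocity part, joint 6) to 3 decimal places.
0.707

prismatic axis z_5 = (0.7071,-0.0000,0.7071)
J_v[:, 5] = z_5; J_ω[:, 5] = (0,0,0)
entry J[0][5] = 0.7071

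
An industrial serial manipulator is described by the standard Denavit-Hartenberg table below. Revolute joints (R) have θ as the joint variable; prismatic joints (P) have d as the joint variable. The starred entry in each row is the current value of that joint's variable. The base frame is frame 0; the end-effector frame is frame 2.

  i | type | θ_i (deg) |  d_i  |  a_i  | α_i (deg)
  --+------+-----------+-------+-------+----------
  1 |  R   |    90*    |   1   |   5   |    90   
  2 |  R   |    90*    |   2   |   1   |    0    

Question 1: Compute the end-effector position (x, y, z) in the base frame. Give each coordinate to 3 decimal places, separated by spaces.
after link 1: o_1 = (0.0000, 5.0000, 1.0000)
after link 2: o_2 = (2.0000, 5.0000, 2.0000)

2.000 5.000 2.000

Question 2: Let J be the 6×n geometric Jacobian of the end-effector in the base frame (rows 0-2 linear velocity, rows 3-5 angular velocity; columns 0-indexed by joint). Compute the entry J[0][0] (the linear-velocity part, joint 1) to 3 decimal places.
axis z_0 = ẑ; lever o_n−o_0 = (2.0000,5.0000,2.0000)
cross product → J_v[:, 0] = (-5.0000,2.0000,0.0000)
J_ω[:, 0] = z_0
entry J[0][0] = -5.0000

-5.000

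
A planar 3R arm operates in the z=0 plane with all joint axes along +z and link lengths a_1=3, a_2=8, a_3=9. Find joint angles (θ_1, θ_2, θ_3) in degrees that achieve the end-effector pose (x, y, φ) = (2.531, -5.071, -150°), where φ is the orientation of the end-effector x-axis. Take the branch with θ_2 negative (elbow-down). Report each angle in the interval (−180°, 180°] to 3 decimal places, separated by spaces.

30.004 -45.008 -134.996

wrist centre = target − a_3·(cos φ, sin φ) = (10.3252, -0.5710)
cos θ_2 = (106.9364−3²−8²)/(2·3·8) = 0.7070; θ_2 = -45.0080° (elbow-down)
β = atan2(-0.5710,10.3252) = -3.1653°; ψ = atan2(-5.6576,8.6561) = -33.1688°
θ_1 = β − ψ = 30.0035°
θ_3 = φ − θ_1 − θ_2 = -134.9955° (wrapped to (-180°,180°])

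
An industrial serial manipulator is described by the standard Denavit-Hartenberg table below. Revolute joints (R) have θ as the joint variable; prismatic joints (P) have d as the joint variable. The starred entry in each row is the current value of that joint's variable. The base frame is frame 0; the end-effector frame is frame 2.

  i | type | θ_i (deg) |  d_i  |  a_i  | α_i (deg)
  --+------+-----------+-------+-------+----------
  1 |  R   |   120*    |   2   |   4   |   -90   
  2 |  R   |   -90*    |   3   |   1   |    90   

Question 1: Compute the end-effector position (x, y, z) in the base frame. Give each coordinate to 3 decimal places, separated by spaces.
after link 1: o_1 = (-2.0000, 3.4641, 2.0000)
after link 2: o_2 = (-4.5981, 1.9641, 3.0000)

-4.598 1.964 3.000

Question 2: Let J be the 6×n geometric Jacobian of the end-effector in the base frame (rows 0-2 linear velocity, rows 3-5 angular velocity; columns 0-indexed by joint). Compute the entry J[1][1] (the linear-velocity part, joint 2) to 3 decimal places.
axis z_1 = (-0.8660,-0.5000,0.0000); lever o_n−o_1 = (-2.5981,-1.5000,1.0000)
cross product → J_v[:, 1] = (-0.5000,0.8660,0.0000)
J_ω[:, 1] = z_1
entry J[1][1] = 0.8660

0.866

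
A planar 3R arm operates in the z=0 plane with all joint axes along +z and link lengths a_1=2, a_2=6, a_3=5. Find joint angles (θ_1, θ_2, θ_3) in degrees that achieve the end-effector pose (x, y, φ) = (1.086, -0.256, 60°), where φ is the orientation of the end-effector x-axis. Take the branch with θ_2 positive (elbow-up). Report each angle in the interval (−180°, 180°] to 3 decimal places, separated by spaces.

135.014 134.991 149.995

wrist centre = target − a_3·(cos φ, sin φ) = (-1.4140, -4.5861)
cos θ_2 = (23.0320−2²−6²)/(2·2·6) = -0.7070; θ_2 = 134.9915° (elbow-up)
β = atan2(-4.5861,-1.4140) = -107.1356°; ψ = atan2(4.2433,-2.2420) = 117.8506°
θ_1 = β − ψ = -224.9862°
θ_3 = φ − θ_1 − θ_2 = 149.9947° (wrapped to (-180°,180°])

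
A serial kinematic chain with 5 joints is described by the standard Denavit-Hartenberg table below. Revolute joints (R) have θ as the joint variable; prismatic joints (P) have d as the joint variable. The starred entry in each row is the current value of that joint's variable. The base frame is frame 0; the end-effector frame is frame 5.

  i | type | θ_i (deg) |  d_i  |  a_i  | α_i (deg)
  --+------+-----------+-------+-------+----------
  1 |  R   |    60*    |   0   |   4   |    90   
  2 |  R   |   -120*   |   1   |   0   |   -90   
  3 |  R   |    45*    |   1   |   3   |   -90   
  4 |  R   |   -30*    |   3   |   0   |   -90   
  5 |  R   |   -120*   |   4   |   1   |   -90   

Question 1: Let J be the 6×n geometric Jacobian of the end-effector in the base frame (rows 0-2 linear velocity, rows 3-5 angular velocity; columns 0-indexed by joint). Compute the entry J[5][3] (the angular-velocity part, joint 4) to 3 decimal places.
axis z_3 = (-0.4356,0.6597,0.6124); lever o_n−o_3 = (-4.5289,-0.1608,3.2649)
cross product → J_v[:, 3] = (2.2525,-1.3512,3.0579)
J_ω[:, 3] = z_3
entry J[5][3] = 0.6124

0.612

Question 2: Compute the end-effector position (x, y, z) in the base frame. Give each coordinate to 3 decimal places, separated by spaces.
after link 1: o_1 = (2.0000, 3.4641, 0.0000)
after link 2: o_2 = (2.8660, 2.9641, 0.0000)
after link 3: o_3 = (0.9316, 3.8562, -2.3371)
after link 4: o_4 = (-0.3752, 5.8354, -0.5000)
after link 5: o_5 = (-3.5973, 3.6954, 0.9278)

-3.597 3.695 0.928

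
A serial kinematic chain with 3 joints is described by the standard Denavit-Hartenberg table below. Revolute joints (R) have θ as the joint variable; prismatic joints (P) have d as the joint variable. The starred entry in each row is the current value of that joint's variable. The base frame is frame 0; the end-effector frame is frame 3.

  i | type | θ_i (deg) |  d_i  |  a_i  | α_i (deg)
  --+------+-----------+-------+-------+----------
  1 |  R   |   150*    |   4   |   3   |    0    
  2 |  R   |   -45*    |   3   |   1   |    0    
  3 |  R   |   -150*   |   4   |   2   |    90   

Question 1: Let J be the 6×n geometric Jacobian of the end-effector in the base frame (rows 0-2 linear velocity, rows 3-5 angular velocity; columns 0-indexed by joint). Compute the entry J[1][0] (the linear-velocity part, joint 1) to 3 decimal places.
-1.443

axis z_0 = ẑ; lever o_n−o_0 = (-1.4427,1.0517,11.0000)
cross product → J_v[:, 0] = (-1.0517,-1.4427,0.0000)
J_ω[:, 0] = z_0
entry J[1][0] = -1.4427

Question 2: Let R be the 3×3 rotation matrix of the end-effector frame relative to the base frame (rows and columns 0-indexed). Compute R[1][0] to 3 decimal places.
-0.707

End-effector x-axis (col 0 of R) = (0.7071,-0.7071,0.0000)
R[1][0] = -0.7071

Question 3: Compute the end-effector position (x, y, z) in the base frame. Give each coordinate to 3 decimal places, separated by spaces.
after link 1: o_1 = (-2.5981, 1.5000, 4.0000)
after link 2: o_2 = (-2.8569, 2.4659, 7.0000)
after link 3: o_3 = (-1.4427, 1.0517, 11.0000)

-1.443 1.052 11.000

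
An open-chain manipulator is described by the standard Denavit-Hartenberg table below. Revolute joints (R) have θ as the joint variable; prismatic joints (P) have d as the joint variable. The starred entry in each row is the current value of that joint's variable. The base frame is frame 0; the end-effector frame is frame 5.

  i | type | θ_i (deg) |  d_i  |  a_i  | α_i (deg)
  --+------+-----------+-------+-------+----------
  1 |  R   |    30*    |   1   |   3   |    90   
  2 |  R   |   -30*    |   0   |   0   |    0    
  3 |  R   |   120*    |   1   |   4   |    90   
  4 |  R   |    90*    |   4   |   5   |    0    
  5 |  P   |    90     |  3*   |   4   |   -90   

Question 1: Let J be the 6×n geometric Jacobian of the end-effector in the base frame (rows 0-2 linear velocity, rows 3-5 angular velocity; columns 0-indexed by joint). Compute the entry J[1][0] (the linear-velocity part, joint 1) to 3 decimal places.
11.660

axis z_0 = ẑ; lever o_n−o_0 = (11.6603,-0.1962,1.0000)
cross product → J_v[:, 0] = (0.1962,11.6603,-0.0000)
J_ω[:, 0] = z_0
entry J[1][0] = 11.6603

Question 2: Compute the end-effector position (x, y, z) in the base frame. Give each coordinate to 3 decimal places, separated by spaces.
11.660 -0.196 1.000

after link 1: o_1 = (2.5981, 1.5000, 1.0000)
after link 2: o_2 = (2.5981, 1.5000, 1.0000)
after link 3: o_3 = (3.0981, 0.6340, 5.0000)
after link 4: o_4 = (9.0622, -1.6962, 5.0000)
after link 5: o_5 = (11.6603, -0.1962, 1.0000)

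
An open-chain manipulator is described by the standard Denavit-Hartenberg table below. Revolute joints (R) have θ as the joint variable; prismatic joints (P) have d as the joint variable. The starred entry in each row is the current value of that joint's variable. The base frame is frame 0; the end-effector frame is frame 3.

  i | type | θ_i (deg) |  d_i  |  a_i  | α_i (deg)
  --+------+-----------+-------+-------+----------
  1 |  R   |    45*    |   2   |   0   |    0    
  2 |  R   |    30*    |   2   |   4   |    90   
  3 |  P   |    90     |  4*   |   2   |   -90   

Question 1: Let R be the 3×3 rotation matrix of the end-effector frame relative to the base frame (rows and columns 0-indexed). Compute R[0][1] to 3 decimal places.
-0.966

End-effector y-axis (col 1 of R) = (-0.9659,0.2588,-0.0000)
R[0][1] = -0.9659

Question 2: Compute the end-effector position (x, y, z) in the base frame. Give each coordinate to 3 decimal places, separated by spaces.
after link 1: o_1 = (0.0000, 0.0000, 2.0000)
after link 2: o_2 = (1.0353, 3.8637, 4.0000)
after link 3: o_3 = (4.8990, 2.8284, 6.0000)

4.899 2.828 6.000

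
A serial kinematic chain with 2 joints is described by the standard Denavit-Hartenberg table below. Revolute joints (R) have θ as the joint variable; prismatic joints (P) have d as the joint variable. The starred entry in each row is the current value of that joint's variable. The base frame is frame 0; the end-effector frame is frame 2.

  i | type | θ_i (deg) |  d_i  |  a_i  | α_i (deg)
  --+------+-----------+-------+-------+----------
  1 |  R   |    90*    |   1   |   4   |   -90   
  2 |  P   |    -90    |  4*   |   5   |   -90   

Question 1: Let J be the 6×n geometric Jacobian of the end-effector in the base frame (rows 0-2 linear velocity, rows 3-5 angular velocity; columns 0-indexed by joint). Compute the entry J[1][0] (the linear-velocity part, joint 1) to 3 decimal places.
axis z_0 = ẑ; lever o_n−o_0 = (-4.0000,4.0000,6.0000)
cross product → J_v[:, 0] = (-4.0000,-4.0000,0.0000)
J_ω[:, 0] = z_0
entry J[1][0] = -4.0000

-4.000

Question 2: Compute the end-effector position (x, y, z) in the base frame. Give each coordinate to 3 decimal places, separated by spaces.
after link 1: o_1 = (0.0000, 4.0000, 1.0000)
after link 2: o_2 = (-4.0000, 4.0000, 6.0000)

-4.000 4.000 6.000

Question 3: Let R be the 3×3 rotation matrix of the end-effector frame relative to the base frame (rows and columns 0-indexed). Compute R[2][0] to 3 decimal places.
1.000

End-effector x-axis (col 0 of R) = (0.0000,0.0000,1.0000)
R[2][0] = 1.0000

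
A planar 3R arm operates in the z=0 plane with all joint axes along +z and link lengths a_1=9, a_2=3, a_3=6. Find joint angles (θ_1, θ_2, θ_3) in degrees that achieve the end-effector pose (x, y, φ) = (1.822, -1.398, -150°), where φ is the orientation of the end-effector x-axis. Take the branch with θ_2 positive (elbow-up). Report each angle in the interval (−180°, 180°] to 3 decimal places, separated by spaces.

wrist centre = target − a_3·(cos φ, sin φ) = (7.0182, 1.6020)
cos θ_2 = (51.8209−9²−3²)/(2·9·3) = -0.7070; θ_2 = 134.9930° (elbow-up)
β = atan2(1.6020,7.0182) = 12.8583°; ψ = atan2(2.1216,6.8789) = 17.1406°
θ_1 = β − ψ = -4.2823°
θ_3 = φ − θ_1 − θ_2 = 79.2893° (wrapped to (-180°,180°])

-4.282 134.993 79.289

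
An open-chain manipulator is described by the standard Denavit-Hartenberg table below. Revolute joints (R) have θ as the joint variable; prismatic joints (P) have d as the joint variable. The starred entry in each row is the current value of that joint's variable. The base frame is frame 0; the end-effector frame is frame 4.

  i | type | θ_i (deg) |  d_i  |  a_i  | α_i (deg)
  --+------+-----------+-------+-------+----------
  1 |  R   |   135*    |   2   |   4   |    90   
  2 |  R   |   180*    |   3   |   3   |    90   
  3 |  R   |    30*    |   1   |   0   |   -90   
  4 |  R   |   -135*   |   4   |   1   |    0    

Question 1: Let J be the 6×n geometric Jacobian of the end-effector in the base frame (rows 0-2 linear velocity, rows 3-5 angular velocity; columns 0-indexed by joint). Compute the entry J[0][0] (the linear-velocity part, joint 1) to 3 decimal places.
axis z_0 = ẑ; lever o_n−o_0 = (1.7665,6.8751,3.7071)
cross product → J_v[:, 0] = (-6.8751,1.7665,0.0000)
J_ω[:, 0] = z_0
entry J[0][0] = -6.8751

-6.875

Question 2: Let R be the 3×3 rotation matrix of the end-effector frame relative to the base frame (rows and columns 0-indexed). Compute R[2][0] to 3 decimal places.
0.707

End-effector x-axis (col 0 of R) = (-0.6830,0.1830,0.7071)
R[2][0] = 0.7071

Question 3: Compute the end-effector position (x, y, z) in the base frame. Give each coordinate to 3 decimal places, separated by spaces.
1.766 6.875 3.707

after link 1: o_1 = (-2.8284, 2.8284, 2.0000)
after link 2: o_2 = (1.4142, 2.8284, 2.0000)
after link 3: o_3 = (1.4142, 2.8284, 3.0000)
after link 4: o_4 = (1.7665, 6.8751, 3.7071)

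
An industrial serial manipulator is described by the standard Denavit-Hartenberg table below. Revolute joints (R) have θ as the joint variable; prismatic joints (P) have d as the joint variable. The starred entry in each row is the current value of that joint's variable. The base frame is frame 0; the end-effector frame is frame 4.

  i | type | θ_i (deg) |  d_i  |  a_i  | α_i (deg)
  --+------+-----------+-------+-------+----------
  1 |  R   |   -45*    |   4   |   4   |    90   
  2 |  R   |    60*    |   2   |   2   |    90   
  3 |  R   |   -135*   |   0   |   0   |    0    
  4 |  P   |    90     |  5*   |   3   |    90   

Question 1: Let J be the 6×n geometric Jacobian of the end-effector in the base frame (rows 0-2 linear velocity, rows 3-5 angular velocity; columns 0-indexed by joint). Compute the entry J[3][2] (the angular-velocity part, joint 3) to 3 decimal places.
0.612

axis z_2 = (0.6124,-0.6124,-0.5000); lever o_n−o_2 = (5.3119,-2.3119,-0.6629)
cross product → J_v[:, 2] = (-0.7500,-2.2500,1.8371)
J_ω[:, 2] = z_2
entry J[3][2] = 0.6124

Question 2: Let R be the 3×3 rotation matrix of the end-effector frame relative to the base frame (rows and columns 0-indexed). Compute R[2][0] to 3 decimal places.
0.612

End-effector x-axis (col 0 of R) = (0.7500,0.2500,0.6124)
R[2][0] = 0.6124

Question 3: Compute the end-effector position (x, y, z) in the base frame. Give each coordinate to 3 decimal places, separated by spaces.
after link 1: o_1 = (2.8284, -2.8284, 4.0000)
after link 2: o_2 = (2.1213, -4.9497, 5.7321)
after link 3: o_3 = (2.1213, -4.9497, 5.7321)
after link 4: o_4 = (7.4332, -7.2616, 5.0692)

7.433 -7.262 5.069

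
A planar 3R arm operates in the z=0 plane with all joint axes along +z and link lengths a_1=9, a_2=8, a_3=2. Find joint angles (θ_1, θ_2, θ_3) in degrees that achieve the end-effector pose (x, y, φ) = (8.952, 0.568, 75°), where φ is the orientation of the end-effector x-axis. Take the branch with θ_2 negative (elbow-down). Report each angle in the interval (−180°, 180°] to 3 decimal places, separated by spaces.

44.997 -120.001 150.003

wrist centre = target − a_3·(cos φ, sin φ) = (8.4344, -1.3639)
cos θ_2 = (72.9986−9²−8²)/(2·9·8) = -0.5000; θ_2 = -120.0007° (elbow-down)
β = atan2(-1.3639,8.4344) = -9.1853°; ψ = atan2(-6.9282,4.9999) = -54.1827°
θ_1 = β − ψ = 44.9974°
θ_3 = φ − θ_1 − θ_2 = 150.0033° (wrapped to (-180°,180°])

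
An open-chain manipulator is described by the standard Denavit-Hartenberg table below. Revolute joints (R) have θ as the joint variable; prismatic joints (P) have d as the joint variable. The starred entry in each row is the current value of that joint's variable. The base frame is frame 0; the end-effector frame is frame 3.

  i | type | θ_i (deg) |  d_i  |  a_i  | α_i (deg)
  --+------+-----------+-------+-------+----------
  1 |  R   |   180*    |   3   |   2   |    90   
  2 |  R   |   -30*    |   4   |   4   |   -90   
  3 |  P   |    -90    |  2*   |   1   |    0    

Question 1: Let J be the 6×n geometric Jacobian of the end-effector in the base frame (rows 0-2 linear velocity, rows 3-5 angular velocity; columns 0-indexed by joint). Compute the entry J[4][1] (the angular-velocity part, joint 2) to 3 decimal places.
1.000

axis z_1 = (0.0000,1.0000,0.0000); lever o_n−o_1 = (-4.4641,5.0000,-0.2679)
cross product → J_v[:, 1] = (-0.2679,-0.0000,4.4641)
J_ω[:, 1] = z_1
entry J[4][1] = 1.0000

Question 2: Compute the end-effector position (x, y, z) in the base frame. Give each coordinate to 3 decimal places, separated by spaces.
-6.464 5.000 2.732

after link 1: o_1 = (-2.0000, 0.0000, 3.0000)
after link 2: o_2 = (-5.4641, 4.0000, 1.0000)
after link 3: o_3 = (-6.4641, 5.0000, 2.7321)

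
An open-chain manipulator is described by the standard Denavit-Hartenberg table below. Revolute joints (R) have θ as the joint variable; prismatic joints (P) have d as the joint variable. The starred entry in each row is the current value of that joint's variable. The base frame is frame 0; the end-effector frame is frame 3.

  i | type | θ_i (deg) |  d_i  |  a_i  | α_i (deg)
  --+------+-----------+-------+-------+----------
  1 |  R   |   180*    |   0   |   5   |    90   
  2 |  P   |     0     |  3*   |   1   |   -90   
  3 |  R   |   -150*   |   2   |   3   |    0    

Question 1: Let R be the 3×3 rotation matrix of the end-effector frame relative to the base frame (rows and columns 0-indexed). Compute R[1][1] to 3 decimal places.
End-effector y-axis (col 1 of R) = (-0.5000,0.8660,0.0000)
R[1][1] = 0.8660

0.866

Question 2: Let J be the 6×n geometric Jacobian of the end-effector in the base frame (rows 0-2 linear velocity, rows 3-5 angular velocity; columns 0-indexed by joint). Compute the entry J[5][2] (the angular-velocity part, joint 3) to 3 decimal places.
1.000

axis z_2 = (0.0000,0.0000,1.0000); lever o_n−o_2 = (2.5981,1.5000,2.0000)
cross product → J_v[:, 2] = (-1.5000,2.5981,0.0000)
J_ω[:, 2] = z_2
entry J[5][2] = 1.0000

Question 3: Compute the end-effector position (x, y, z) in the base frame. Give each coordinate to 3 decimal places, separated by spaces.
after link 1: o_1 = (-5.0000, 0.0000, 0.0000)
after link 2: o_2 = (-6.0000, 3.0000, 0.0000)
after link 3: o_3 = (-3.4019, 4.5000, 2.0000)

-3.402 4.500 2.000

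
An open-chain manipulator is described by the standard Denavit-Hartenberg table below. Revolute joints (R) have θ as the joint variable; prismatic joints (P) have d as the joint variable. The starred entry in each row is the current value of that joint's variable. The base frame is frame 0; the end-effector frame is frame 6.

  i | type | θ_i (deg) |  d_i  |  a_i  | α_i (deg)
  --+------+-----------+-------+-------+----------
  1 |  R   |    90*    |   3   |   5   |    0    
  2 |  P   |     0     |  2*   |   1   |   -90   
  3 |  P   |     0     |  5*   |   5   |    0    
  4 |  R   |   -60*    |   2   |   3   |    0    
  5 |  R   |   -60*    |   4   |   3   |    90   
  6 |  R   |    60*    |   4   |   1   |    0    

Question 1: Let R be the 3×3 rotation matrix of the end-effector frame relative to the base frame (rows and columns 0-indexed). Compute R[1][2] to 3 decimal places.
End-effector z-axis (col 2 of R) = (-0.0000,-0.8660,-0.5000)
R[1][2] = -0.8660

-0.866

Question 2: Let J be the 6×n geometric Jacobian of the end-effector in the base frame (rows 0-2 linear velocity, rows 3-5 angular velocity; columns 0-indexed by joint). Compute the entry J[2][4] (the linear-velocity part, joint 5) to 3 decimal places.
axis z_4 = (-1.0000,0.0000,0.0000); lever o_n−o_4 = (-4.8660,-5.2141,1.0311)
cross product → J_v[:, 4] = (0.0000,1.0311,5.2141)
J_ω[:, 4] = z_4
entry J[2][4] = 5.2141

5.214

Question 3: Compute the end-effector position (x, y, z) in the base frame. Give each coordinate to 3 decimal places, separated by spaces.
after link 1: o_1 = (0.0000, 5.0000, 3.0000)
after link 2: o_2 = (0.0000, 6.0000, 5.0000)
after link 3: o_3 = (-5.0000, 11.0000, 5.0000)
after link 4: o_4 = (-7.0000, 12.5000, 7.5981)
after link 5: o_5 = (-11.0000, 11.0000, 10.1962)
after link 6: o_6 = (-11.8660, 7.2859, 8.6292)

-11.866 7.286 8.629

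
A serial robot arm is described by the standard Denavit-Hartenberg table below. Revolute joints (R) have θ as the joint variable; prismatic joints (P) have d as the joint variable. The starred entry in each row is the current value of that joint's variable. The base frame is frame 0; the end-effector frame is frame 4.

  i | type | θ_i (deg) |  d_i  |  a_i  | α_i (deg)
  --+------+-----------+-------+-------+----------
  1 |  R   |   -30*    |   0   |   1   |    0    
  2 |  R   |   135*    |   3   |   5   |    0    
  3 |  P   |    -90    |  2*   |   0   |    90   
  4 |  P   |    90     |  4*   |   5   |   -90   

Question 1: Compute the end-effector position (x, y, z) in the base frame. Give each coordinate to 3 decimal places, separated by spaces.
0.607 0.466 10.000

after link 1: o_1 = (0.8660, -0.5000, 0.0000)
after link 2: o_2 = (-0.4281, 4.3296, 3.0000)
after link 3: o_3 = (-0.4281, 4.3296, 5.0000)
after link 4: o_4 = (0.6072, 0.4659, 10.0000)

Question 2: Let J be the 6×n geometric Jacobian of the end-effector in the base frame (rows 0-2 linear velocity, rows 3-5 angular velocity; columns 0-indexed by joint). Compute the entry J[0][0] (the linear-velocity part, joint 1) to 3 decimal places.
axis z_0 = ẑ; lever o_n−o_0 = (0.6072,0.4659,10.0000)
cross product → J_v[:, 0] = (-0.4659,0.6072,0.0000)
J_ω[:, 0] = z_0
entry J[0][0] = -0.4659

-0.466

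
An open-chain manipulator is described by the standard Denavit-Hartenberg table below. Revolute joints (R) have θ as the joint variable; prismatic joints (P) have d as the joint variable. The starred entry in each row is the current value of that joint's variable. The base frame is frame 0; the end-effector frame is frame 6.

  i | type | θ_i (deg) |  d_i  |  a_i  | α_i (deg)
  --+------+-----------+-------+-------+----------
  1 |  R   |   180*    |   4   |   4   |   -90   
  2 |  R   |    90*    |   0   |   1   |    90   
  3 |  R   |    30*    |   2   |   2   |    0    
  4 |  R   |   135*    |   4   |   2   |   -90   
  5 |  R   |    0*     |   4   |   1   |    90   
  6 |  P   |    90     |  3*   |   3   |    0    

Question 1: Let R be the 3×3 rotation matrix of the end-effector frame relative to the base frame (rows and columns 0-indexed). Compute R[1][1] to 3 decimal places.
End-effector y-axis (col 1 of R) = (-0.0000,0.2588,-0.9659)
R[1][1] = 0.2588

0.259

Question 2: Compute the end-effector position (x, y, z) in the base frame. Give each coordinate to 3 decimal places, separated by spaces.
after link 1: o_1 = (-4.0000, 0.0000, 4.0000)
after link 2: o_2 = (-4.0000, 0.0000, 3.0000)
after link 3: o_3 = (-6.0000, -1.0000, 1.2679)
after link 4: o_4 = (-10.0000, -1.5176, 3.1998)
after link 5: o_5 = (-10.0000, 2.0872, 5.2010)
after link 6: o_6 = (-13.0000, 4.9850, 5.9775)

-13.000 4.985 5.977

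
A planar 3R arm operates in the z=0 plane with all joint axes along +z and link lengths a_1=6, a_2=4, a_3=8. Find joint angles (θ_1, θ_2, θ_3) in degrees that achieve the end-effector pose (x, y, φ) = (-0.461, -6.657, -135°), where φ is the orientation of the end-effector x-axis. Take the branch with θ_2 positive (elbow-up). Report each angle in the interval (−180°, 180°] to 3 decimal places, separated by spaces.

wrist centre = target − a_3·(cos φ, sin φ) = (5.1959, -1.0001)
cos θ_2 = (27.9972−6²−4²)/(2·6·4) = -0.5001; θ_2 = 120.0039° (elbow-up)
β = atan2(-1.0001,5.1959) = -10.8956°; ψ = atan2(3.4640,3.9998) = 40.8939°
θ_1 = β − ψ = -51.7895°
θ_3 = φ − θ_1 − θ_2 = 156.7856° (wrapped to (-180°,180°])

-51.790 120.004 156.786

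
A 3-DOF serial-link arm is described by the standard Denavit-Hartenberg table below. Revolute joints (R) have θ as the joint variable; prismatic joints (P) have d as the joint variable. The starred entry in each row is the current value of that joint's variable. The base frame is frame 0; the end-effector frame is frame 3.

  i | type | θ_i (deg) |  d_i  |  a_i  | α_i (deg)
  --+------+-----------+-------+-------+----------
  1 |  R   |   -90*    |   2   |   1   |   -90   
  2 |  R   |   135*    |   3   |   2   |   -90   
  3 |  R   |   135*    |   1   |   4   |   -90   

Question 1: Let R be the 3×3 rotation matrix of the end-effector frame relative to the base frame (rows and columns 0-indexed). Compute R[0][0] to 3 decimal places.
End-effector x-axis (col 0 of R) = (-0.7071,-0.5000,0.5000)
R[0][0] = -0.7071

-0.707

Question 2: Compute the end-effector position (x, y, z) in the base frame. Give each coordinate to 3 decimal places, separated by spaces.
0.172 -0.879 3.293

after link 1: o_1 = (0.0000, -1.0000, 2.0000)
after link 2: o_2 = (3.0000, 0.4142, 0.5858)
after link 3: o_3 = (0.1716, -0.8787, 3.2929)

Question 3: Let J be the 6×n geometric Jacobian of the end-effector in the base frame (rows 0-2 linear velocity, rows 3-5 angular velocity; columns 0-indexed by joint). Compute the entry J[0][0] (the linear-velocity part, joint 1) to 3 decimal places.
0.879

axis z_0 = ẑ; lever o_n−o_0 = (0.1716,-0.8787,3.2929)
cross product → J_v[:, 0] = (0.8787,0.1716,-0.0000)
J_ω[:, 0] = z_0
entry J[0][0] = 0.8787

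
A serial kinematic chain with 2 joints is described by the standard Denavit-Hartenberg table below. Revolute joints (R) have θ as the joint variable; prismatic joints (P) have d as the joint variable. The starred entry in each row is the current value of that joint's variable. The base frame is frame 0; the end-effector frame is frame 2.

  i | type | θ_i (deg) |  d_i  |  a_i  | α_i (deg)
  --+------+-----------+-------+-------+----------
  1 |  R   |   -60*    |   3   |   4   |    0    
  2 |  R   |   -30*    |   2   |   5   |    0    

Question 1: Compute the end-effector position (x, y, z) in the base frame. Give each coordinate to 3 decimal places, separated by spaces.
after link 1: o_1 = (2.0000, -3.4641, 3.0000)
after link 2: o_2 = (2.0000, -8.4641, 5.0000)

2.000 -8.464 5.000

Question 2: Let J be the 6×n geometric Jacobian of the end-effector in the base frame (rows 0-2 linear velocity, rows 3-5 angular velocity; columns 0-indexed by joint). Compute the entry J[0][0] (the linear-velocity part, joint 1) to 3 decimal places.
8.464

axis z_0 = ẑ; lever o_n−o_0 = (2.0000,-8.4641,5.0000)
cross product → J_v[:, 0] = (8.4641,2.0000,-0.0000)
J_ω[:, 0] = z_0
entry J[0][0] = 8.4641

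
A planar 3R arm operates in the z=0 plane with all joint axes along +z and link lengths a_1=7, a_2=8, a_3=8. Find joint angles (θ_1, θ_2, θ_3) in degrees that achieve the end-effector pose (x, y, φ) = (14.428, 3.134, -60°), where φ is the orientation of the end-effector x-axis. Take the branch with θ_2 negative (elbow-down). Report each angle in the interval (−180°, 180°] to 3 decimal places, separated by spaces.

wrist centre = target − a_3·(cos φ, sin φ) = (10.4280, 10.0622)
cos θ_2 = (209.9911−7²−8²)/(2·7·8) = 0.8660; θ_2 = -30.0038° (elbow-down)
β = atan2(10.0622,10.4280) = 43.9772°; ψ = atan2(-4.0005,13.9279) = -16.0254°
θ_1 = β − ψ = 60.0027°
θ_3 = φ − θ_1 − θ_2 = -89.9989° (wrapped to (-180°,180°])

60.003 -30.004 -89.999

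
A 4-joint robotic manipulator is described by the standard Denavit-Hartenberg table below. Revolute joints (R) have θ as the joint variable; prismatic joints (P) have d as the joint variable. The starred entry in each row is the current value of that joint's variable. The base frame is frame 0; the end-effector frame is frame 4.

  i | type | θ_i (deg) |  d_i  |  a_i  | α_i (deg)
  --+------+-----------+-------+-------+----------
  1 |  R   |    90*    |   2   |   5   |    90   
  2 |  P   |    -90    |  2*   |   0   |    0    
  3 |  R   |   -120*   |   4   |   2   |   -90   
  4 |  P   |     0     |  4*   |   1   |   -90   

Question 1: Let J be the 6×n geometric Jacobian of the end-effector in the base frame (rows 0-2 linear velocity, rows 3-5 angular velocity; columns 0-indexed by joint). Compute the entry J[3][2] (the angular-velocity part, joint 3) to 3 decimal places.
1.000

axis z_2 = (1.0000,-0.0000,0.0000); lever o_n−o_2 = (4.0000,-4.5981,-1.9641)
cross product → J_v[:, 2] = (0.0000,1.9641,-4.5981)
J_ω[:, 2] = z_2
entry J[3][2] = 1.0000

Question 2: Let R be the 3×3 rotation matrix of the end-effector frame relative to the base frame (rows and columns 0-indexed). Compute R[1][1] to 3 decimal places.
0.500

End-effector y-axis (col 1 of R) = (-0.0000,0.5000,0.8660)
R[1][1] = 0.5000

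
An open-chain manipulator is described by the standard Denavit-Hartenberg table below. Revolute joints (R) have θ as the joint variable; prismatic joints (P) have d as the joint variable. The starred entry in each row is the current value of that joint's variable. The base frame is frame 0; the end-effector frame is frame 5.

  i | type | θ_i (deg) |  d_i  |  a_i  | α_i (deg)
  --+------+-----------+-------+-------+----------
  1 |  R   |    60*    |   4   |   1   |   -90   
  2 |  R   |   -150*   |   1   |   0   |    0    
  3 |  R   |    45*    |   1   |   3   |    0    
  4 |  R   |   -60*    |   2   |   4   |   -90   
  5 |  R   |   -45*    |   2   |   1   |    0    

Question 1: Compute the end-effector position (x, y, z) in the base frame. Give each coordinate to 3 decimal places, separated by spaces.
after link 1: o_1 = (0.5000, 0.8660, 4.0000)
after link 2: o_2 = (-0.3660, 1.3660, 4.0000)
after link 3: o_3 = (-1.6203, 1.1936, 6.8978)
after link 4: o_4 = (-5.2842, -1.1525, 7.9331)
after link 5: o_5 = (-5.9792, -0.9421, 10.0479)

-5.979 -0.942 10.048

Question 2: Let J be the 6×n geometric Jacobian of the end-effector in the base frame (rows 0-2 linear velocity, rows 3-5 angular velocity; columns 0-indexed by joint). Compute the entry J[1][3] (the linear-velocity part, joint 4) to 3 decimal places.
axis z_3 = (-0.8660,0.5000,0.0000); lever o_n−o_3 = (-4.3590,-2.1357,3.1501)
cross product → J_v[:, 3] = (1.5751,2.7281,4.0291)
J_ω[:, 3] = z_3
entry J[1][3] = 2.7281

2.728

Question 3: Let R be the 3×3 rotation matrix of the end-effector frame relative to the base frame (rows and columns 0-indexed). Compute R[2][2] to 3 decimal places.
End-effector z-axis (col 2 of R) = (0.1294,0.2241,0.9659)
R[2][2] = 0.9659

0.966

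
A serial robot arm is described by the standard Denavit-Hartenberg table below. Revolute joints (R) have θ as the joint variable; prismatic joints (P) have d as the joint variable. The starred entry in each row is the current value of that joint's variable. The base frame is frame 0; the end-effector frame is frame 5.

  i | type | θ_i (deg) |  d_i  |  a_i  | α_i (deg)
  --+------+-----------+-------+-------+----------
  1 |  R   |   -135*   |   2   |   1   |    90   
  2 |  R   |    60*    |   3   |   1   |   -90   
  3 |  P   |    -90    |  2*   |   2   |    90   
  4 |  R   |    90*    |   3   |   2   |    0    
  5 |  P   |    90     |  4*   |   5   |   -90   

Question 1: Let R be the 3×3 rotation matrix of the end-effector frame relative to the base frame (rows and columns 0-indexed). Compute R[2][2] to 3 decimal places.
-0.500

End-effector z-axis (col 2 of R) = (-0.6124,-0.6124,-0.5000)
R[2][2] = -0.5000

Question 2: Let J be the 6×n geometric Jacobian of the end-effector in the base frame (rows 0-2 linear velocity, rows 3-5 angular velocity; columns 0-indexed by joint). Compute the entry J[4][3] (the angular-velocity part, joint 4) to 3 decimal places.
axis z_3 = (0.3536,0.3536,-0.8660); lever o_n−o_3 = (7.2352,0.1641,-5.0622)
cross product → J_v[:, 3] = (-1.6476,-4.4761,-2.5000)
J_ω[:, 3] = z_3
entry J[4][3] = 0.3536

0.354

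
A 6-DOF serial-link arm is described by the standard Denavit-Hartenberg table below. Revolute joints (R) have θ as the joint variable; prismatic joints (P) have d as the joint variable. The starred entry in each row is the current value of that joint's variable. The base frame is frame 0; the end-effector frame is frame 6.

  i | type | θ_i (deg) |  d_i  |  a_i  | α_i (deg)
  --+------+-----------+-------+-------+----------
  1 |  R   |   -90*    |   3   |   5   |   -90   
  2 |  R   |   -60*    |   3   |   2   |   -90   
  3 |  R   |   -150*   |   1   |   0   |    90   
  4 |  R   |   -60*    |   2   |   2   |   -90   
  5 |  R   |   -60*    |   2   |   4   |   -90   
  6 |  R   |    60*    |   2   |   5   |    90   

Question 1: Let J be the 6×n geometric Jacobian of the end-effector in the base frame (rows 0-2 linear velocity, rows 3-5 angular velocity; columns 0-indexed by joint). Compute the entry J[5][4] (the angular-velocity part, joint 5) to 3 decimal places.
axis z_4 = (0.4330,-0.0580,-0.8995); lever o_n−o_4 = (-3.7724,6.1077,0.3805)
cross product → J_v[:, 4] = (5.4719,3.2286,2.4258)
J_ω[:, 4] = z_4
entry J[5][4] = -0.8995

-0.900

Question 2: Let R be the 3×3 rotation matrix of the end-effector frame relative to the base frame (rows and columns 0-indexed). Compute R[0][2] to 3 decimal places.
-0.325

End-effector z-axis (col 2 of R) = (-0.3248,0.5770,-0.7494)
R[0][2] = -0.3248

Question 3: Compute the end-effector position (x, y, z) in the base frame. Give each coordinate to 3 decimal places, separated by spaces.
-2.004 1.675 3.863

after link 1: o_1 = (0.0000, -5.0000, 3.0000)
after link 2: o_2 = (3.0000, -6.0000, 4.7321)
after link 3: o_3 = (3.0000, -6.8660, 4.2321)
after link 4: o_4 = (1.7679, -4.4330, 3.4821)
after link 5: o_5 = (0.1340, -1.7500, 0.2990)
after link 6: o_6 = (-2.0045, 1.6746, 3.8626)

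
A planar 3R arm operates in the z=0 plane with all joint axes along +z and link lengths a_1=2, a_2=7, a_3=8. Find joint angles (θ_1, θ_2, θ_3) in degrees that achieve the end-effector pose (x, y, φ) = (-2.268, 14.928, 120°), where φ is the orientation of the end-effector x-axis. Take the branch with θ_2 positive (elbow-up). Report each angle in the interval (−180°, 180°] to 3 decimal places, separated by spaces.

29.993 60.008 29.999

wrist centre = target − a_3·(cos φ, sin φ) = (1.7320, 7.9998)
cos θ_2 = (66.9966−2²−7²)/(2·2·7) = 0.4999; θ_2 = 60.0081° (elbow-up)
β = atan2(7.9998,1.7320) = 77.7837°; ψ = atan2(6.0627,5.4991) = 47.7904°
θ_1 = β − ψ = 29.9933°
θ_3 = φ − θ_1 − θ_2 = 29.9986° (wrapped to (-180°,180°])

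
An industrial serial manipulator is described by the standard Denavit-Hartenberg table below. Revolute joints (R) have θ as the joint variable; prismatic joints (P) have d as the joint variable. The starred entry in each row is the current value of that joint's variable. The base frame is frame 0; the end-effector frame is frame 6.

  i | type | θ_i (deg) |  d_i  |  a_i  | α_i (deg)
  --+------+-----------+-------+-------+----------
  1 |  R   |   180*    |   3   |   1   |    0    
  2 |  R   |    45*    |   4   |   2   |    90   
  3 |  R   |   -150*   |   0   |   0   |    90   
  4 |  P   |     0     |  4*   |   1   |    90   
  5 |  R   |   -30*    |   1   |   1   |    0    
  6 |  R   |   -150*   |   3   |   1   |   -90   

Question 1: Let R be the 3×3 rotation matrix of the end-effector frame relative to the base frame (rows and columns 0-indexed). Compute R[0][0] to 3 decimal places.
End-effector x-axis (col 0 of R) = (-0.6124,-0.6124,0.5000)
R[0][0] = -0.6124

-0.612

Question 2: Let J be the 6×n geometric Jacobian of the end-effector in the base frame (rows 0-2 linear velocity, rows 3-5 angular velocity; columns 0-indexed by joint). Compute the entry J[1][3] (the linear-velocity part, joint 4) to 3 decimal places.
0.354

prismatic axis z_3 = (0.3536,0.3536,0.8660)
J_v[:, 3] = z_3; J_ω[:, 3] = (0,0,0)
entry J[1][3] = 0.3536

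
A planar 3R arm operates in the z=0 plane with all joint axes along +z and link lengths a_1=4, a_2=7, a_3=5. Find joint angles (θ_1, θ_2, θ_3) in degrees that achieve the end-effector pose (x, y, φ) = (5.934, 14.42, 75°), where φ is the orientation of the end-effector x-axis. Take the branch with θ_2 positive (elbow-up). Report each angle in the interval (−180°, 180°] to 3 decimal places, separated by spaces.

wrist centre = target − a_3·(cos φ, sin φ) = (4.6399, 9.5904)
cos θ_2 = (113.5039−4²−7²)/(2·4·7) = 0.8661; θ_2 = 29.9867° (elbow-up)
β = atan2(9.5904,4.6399) = 64.1819°; ψ = atan2(3.4986,10.0630) = 19.1710°
θ_1 = β − ψ = 45.0109°
θ_3 = φ − θ_1 − θ_2 = 0.0024° (wrapped to (-180°,180°])

45.011 29.987 0.002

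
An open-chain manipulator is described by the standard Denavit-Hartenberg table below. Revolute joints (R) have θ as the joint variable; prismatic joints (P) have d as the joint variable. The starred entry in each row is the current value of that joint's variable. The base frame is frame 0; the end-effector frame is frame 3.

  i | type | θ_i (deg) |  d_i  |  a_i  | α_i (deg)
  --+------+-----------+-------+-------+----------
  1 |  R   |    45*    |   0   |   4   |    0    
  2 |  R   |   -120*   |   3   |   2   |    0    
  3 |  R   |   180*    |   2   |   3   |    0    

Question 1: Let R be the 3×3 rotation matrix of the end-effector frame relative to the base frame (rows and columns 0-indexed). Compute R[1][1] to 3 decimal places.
End-effector y-axis (col 1 of R) = (-0.9659,-0.2588,0.0000)
R[1][1] = -0.2588

-0.259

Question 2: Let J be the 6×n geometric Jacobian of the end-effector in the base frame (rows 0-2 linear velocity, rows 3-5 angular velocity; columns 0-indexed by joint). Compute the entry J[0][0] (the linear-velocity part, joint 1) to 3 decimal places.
-3.794

axis z_0 = ẑ; lever o_n−o_0 = (2.5696,3.7944,5.0000)
cross product → J_v[:, 0] = (-3.7944,2.5696,0.0000)
J_ω[:, 0] = z_0
entry J[0][0] = -3.7944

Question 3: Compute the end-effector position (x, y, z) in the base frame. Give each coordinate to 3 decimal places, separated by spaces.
after link 1: o_1 = (2.8284, 2.8284, 0.0000)
after link 2: o_2 = (3.3461, 0.8966, 3.0000)
after link 3: o_3 = (2.5696, 3.7944, 5.0000)

2.570 3.794 5.000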